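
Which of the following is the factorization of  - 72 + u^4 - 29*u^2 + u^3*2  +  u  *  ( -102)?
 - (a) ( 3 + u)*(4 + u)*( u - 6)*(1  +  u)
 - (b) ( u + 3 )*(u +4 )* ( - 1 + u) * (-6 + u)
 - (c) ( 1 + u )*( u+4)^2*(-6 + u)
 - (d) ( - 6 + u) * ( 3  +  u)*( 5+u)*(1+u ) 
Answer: a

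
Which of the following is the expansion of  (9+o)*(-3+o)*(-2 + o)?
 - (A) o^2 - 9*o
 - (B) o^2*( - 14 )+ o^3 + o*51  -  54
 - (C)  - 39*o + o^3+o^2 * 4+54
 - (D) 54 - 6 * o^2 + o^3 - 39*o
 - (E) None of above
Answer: C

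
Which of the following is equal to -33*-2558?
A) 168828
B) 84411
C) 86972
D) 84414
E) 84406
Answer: D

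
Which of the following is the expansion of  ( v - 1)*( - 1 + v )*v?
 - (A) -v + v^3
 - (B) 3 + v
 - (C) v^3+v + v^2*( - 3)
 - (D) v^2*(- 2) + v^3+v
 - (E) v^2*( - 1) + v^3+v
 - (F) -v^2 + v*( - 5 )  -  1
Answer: D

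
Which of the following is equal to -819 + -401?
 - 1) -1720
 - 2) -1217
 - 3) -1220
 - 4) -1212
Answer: 3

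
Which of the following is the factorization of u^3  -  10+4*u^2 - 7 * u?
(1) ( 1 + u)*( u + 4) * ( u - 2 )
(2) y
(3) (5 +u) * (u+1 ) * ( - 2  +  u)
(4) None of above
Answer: 3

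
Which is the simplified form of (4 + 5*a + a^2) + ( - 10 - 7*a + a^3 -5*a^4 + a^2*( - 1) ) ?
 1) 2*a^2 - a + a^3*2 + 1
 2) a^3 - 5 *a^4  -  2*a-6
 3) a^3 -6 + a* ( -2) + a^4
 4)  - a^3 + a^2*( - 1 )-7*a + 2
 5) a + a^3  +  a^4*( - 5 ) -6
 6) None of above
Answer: 2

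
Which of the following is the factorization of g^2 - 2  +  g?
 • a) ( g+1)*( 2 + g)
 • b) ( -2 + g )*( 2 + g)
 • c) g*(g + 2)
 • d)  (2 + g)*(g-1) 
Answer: d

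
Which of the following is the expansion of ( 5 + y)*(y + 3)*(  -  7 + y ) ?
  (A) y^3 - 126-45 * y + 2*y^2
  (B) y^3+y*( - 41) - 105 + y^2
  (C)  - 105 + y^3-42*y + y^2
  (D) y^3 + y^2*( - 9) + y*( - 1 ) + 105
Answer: B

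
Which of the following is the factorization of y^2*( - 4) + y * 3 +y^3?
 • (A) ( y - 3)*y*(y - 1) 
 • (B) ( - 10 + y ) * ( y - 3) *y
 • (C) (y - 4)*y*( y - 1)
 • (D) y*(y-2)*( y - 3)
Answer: A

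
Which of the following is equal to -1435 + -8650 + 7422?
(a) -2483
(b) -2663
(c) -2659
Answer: b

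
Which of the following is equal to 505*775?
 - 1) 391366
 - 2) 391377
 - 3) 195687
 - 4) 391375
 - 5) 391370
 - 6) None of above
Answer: 4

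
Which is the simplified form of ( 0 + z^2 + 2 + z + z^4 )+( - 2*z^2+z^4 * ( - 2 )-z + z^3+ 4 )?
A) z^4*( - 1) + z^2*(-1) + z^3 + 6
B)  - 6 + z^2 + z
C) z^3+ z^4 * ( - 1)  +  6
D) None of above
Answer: A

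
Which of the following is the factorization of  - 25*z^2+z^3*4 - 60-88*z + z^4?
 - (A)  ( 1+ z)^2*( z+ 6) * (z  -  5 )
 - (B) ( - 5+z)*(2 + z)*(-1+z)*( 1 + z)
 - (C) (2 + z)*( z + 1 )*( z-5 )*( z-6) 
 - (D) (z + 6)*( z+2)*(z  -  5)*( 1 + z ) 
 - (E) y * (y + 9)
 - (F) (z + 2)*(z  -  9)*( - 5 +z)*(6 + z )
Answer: D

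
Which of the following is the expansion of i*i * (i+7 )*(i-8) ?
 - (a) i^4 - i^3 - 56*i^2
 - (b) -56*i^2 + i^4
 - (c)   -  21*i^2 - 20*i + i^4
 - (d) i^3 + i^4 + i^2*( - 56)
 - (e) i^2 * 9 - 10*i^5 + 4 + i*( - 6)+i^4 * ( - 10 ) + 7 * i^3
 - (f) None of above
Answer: a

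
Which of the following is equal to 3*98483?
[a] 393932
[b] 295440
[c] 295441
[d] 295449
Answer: d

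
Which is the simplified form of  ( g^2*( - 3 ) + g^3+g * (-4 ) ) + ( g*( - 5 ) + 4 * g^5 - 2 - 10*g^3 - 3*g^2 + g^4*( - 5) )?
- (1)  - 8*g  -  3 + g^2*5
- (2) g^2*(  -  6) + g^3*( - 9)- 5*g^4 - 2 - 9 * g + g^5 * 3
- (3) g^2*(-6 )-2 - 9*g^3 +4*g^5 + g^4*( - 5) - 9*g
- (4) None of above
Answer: 3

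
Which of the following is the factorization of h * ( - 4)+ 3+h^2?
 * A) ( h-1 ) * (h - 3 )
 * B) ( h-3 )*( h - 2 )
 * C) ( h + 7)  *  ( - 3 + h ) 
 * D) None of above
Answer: A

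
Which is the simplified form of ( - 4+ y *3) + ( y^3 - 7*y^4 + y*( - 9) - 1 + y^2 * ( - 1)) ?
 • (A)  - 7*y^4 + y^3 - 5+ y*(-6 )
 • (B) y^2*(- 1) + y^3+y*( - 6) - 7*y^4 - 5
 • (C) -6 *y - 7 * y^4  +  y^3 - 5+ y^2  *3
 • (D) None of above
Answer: B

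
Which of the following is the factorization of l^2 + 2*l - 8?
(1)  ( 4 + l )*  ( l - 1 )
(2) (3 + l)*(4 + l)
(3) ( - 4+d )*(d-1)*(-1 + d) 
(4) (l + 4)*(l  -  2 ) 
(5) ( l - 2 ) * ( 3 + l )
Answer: 4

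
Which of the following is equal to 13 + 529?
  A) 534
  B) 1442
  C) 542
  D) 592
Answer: C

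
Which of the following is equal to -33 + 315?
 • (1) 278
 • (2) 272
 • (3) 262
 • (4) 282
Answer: 4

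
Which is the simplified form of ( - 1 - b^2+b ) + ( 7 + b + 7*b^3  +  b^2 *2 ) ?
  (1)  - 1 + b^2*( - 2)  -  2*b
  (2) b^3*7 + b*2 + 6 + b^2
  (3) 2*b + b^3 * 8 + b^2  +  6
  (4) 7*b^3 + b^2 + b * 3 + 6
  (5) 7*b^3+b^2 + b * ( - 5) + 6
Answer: 2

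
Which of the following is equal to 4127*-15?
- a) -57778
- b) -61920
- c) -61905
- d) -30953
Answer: c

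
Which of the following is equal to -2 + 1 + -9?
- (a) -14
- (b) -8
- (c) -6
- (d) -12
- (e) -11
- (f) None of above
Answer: f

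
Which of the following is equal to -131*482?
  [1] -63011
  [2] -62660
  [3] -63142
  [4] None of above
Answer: 3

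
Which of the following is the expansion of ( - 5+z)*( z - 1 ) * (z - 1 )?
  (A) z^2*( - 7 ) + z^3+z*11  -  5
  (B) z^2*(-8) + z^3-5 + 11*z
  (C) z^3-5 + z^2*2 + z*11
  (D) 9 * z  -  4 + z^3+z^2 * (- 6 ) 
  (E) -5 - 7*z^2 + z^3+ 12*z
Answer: A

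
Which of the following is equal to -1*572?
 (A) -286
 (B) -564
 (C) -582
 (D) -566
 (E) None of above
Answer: E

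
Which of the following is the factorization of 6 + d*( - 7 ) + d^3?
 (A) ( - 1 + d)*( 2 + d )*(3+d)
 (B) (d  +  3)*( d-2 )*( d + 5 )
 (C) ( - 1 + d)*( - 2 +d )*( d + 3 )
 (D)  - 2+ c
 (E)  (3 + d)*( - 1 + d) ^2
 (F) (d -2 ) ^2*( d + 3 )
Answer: C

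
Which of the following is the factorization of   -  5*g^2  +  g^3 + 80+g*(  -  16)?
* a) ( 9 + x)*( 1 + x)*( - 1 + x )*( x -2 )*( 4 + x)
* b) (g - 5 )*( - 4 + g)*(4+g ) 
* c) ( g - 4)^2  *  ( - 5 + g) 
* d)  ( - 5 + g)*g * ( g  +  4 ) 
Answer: b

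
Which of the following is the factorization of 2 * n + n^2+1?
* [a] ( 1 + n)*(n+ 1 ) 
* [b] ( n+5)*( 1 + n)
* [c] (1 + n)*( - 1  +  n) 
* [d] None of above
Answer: a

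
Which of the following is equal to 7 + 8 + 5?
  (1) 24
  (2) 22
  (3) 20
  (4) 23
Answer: 3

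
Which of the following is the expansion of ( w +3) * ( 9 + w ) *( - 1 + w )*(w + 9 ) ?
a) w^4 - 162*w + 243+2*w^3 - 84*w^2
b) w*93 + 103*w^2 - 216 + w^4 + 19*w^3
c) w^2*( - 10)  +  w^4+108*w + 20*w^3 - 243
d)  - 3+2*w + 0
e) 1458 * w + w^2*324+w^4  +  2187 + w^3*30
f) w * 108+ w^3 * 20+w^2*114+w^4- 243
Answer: f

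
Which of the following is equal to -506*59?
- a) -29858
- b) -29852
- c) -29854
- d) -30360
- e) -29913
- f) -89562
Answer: c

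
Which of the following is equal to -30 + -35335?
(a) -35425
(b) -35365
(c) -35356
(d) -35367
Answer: b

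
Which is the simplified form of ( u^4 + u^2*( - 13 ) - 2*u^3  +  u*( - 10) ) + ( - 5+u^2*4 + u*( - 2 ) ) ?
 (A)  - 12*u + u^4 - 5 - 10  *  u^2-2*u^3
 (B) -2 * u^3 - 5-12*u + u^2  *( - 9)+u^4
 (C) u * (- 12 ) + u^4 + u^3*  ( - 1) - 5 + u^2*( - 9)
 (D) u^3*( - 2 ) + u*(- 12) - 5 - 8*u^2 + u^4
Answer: B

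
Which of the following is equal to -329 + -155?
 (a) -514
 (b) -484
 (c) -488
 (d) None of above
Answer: b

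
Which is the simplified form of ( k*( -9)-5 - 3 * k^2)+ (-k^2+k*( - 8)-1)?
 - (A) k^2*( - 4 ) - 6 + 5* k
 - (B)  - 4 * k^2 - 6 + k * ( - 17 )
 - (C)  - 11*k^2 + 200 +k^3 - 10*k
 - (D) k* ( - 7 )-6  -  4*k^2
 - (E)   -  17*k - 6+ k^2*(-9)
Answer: B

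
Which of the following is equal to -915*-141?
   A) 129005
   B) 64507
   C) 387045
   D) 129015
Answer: D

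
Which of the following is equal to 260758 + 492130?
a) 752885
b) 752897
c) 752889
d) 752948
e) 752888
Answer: e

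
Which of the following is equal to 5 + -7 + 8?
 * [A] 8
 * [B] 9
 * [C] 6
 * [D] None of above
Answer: C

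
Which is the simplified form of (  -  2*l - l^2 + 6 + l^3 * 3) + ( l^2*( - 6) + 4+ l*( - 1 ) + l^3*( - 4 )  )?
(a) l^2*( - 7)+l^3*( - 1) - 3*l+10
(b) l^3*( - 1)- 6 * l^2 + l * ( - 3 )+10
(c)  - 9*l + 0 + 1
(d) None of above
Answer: a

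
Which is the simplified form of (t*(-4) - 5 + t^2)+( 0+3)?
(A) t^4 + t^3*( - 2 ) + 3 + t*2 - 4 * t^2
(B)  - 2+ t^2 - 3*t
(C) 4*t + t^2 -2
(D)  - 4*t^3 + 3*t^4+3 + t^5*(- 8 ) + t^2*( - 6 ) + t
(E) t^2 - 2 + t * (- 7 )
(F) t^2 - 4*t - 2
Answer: F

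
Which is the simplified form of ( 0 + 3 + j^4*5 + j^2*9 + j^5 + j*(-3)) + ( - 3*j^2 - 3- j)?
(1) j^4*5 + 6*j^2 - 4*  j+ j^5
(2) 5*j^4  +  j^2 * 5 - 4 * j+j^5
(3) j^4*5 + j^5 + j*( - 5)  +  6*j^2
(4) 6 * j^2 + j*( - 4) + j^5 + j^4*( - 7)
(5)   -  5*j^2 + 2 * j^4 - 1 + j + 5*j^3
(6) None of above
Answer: 1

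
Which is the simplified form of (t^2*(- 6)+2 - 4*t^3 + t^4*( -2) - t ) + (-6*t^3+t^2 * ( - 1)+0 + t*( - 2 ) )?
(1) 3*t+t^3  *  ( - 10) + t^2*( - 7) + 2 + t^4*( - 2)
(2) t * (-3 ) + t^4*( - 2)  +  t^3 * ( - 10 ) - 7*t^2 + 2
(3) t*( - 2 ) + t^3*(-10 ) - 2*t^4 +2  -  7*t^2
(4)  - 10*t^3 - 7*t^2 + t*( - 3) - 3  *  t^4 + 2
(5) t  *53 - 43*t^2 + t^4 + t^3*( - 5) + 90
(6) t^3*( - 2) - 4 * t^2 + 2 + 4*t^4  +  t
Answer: 2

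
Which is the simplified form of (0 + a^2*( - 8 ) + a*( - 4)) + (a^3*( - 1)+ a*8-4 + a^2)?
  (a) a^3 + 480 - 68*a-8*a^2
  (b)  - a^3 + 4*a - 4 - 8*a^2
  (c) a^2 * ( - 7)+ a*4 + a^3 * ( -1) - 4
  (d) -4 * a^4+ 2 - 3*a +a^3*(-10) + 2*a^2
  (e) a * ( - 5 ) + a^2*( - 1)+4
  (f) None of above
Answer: c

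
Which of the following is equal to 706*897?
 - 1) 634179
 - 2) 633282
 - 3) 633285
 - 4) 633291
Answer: 2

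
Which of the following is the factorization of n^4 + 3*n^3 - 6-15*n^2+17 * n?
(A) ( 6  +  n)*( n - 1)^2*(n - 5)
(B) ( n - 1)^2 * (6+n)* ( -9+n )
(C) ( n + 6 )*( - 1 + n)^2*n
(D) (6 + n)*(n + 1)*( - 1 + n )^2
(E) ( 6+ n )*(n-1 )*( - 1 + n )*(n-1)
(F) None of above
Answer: E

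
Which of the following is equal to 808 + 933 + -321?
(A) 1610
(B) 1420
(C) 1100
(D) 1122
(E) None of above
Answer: B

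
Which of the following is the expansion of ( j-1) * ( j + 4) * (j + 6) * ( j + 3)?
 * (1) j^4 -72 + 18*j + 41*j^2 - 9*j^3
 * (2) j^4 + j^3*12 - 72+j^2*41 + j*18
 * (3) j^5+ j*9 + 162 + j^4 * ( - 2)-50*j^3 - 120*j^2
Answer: 2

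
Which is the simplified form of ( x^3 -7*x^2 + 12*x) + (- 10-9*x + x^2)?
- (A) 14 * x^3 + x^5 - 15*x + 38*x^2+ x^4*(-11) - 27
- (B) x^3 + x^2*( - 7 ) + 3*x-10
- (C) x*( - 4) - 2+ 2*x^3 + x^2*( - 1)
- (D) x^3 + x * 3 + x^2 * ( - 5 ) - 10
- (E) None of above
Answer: E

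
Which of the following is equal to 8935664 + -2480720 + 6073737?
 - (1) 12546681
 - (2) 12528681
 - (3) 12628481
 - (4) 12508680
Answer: 2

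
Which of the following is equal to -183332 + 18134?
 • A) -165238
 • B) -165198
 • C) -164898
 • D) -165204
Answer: B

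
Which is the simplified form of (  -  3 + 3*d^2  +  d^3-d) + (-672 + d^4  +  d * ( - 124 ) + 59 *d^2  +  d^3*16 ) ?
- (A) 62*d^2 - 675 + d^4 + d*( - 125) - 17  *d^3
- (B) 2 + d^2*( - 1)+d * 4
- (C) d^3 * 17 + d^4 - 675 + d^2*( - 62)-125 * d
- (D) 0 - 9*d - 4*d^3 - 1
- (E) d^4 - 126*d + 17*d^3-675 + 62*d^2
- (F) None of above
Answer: F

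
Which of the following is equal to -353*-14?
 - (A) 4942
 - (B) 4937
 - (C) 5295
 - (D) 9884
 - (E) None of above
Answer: A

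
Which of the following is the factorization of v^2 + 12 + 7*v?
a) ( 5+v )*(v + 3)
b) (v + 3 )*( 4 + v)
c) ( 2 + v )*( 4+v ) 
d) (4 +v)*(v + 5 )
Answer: b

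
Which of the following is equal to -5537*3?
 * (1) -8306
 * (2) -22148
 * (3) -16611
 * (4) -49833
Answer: 3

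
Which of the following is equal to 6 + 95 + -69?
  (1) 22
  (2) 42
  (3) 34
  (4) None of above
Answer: 4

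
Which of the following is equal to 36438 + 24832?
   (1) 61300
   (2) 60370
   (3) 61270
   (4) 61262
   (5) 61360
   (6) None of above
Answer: 3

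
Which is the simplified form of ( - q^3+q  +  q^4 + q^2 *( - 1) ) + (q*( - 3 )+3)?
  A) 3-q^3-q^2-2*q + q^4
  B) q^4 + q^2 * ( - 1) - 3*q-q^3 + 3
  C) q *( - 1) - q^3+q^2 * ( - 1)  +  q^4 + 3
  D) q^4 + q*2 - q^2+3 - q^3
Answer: A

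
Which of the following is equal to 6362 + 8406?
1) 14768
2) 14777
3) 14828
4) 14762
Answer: 1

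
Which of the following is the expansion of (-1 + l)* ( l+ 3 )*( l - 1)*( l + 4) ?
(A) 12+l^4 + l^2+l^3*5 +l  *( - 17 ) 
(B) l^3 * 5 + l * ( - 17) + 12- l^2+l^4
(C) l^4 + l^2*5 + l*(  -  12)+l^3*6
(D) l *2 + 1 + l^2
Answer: B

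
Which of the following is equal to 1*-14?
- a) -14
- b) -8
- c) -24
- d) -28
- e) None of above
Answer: a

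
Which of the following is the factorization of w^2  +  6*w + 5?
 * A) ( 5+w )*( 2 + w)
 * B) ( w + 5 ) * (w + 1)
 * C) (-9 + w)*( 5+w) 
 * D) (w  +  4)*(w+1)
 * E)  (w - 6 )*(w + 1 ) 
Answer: B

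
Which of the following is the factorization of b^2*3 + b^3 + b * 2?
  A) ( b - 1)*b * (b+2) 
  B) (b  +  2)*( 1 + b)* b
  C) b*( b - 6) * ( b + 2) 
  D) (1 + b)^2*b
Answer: B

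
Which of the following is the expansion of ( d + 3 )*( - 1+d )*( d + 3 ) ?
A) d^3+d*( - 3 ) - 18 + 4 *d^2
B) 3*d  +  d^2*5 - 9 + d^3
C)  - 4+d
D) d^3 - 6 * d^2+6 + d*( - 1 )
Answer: B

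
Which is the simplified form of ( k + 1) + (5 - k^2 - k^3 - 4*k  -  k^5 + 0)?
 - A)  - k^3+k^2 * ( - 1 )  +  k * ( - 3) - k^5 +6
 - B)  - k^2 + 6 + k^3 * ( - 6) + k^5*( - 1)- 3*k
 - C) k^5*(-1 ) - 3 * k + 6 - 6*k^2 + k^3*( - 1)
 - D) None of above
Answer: A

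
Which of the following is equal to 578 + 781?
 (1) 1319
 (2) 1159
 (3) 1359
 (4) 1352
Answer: 3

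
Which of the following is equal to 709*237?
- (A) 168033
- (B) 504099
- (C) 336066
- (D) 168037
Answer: A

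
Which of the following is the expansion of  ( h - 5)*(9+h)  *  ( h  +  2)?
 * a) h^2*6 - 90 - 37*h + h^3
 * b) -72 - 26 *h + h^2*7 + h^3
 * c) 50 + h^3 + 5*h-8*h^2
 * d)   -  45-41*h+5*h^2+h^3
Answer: a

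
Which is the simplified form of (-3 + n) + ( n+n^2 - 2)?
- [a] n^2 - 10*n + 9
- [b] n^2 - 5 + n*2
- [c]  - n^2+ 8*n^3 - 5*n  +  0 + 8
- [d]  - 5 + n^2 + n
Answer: b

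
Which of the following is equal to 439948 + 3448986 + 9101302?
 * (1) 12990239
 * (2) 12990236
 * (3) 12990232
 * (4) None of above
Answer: 2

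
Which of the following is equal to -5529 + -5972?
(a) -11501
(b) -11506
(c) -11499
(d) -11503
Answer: a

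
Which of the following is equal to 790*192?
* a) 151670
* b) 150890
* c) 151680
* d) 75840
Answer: c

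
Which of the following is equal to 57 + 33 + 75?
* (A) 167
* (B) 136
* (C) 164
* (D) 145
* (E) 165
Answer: E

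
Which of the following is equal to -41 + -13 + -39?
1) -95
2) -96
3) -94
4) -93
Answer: 4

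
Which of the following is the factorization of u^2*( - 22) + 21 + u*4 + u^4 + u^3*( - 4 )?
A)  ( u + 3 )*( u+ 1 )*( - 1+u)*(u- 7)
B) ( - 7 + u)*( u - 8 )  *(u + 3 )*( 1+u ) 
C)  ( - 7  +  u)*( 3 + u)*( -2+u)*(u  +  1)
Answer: A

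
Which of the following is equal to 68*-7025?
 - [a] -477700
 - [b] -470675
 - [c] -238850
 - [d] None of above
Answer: a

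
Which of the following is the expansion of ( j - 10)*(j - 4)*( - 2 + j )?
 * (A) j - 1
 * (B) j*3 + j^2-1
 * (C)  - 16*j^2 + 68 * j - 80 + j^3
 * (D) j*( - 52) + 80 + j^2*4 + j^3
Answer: C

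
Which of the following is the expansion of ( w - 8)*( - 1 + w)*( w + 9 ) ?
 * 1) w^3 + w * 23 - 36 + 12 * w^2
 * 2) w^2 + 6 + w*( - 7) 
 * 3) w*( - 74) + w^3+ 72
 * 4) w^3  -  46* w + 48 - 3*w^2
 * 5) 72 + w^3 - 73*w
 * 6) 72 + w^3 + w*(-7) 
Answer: 5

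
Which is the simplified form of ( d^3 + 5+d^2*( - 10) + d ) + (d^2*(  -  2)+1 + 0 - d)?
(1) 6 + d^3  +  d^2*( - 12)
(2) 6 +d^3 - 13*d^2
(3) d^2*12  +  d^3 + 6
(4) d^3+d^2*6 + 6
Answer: 1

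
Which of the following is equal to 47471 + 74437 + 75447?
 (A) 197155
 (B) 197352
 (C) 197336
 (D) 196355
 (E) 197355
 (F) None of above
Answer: E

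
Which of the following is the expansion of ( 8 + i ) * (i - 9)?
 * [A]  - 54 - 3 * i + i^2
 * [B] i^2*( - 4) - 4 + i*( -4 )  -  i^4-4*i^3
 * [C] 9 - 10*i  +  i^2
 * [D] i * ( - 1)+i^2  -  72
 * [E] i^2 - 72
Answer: D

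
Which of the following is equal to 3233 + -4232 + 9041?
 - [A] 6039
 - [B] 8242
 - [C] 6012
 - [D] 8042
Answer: D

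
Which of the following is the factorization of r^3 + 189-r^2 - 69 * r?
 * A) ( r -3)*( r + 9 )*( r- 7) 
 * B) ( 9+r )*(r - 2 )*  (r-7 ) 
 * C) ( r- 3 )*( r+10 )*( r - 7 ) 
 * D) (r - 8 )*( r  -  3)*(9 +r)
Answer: A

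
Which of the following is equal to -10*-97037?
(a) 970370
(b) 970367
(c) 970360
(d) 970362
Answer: a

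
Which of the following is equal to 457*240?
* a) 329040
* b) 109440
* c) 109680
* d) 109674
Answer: c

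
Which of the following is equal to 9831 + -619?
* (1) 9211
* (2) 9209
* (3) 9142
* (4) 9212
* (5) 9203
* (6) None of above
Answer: 4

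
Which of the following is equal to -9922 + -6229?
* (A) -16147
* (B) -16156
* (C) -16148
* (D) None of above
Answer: D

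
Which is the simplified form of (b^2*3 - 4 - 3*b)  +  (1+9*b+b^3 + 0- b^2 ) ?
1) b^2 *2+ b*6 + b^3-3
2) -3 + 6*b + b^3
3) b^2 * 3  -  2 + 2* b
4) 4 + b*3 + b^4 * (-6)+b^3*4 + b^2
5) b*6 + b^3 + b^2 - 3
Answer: 1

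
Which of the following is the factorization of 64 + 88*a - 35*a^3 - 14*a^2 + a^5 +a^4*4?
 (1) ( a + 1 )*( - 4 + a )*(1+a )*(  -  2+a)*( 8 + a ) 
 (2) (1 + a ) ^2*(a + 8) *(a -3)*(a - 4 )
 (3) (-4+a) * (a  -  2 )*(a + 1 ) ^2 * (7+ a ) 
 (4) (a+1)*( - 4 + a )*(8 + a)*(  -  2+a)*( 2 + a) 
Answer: 1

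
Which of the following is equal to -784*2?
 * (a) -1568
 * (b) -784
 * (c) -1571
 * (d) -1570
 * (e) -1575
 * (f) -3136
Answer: a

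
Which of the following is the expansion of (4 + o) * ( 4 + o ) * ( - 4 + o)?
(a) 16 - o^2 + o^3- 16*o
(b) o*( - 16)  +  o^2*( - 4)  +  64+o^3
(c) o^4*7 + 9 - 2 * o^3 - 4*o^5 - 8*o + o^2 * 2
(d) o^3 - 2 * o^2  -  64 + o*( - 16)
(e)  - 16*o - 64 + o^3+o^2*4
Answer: e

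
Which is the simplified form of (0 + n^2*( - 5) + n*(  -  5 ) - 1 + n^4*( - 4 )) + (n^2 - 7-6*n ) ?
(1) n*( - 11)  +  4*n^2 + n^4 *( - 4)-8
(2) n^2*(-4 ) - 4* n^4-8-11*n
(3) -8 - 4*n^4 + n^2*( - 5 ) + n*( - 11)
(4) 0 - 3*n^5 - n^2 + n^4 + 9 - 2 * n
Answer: 2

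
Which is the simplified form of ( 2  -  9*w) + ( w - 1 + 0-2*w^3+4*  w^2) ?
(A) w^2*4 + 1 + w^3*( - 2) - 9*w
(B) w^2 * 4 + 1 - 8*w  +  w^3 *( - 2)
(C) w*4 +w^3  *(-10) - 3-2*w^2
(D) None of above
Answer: B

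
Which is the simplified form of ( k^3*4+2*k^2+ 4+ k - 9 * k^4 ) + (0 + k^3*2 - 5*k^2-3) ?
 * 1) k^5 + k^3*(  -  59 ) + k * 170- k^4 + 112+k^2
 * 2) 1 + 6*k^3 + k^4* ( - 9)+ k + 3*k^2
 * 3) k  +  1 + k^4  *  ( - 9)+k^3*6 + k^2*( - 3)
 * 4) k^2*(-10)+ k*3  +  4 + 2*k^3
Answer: 3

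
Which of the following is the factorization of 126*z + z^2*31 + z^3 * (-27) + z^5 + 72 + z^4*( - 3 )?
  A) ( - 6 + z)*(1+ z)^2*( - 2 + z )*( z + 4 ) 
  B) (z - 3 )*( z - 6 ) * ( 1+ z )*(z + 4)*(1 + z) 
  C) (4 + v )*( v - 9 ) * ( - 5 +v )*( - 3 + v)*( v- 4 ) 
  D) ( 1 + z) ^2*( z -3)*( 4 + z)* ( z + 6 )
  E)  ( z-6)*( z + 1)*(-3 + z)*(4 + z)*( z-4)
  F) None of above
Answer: B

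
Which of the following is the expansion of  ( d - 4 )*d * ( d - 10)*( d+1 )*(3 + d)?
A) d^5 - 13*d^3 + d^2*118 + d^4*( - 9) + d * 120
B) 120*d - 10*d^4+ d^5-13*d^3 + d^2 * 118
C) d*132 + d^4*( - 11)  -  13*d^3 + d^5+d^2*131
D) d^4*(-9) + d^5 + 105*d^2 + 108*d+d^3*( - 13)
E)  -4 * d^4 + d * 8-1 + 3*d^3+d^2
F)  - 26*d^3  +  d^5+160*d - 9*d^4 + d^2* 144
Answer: B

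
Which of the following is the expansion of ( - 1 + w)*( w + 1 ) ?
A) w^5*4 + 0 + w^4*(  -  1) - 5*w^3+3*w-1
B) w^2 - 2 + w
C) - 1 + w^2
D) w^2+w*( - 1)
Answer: C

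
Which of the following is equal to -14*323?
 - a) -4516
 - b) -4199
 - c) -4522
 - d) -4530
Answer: c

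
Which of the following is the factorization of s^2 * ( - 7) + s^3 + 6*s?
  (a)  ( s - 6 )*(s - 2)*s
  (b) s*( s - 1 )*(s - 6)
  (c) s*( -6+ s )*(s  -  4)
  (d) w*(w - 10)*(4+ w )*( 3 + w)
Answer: b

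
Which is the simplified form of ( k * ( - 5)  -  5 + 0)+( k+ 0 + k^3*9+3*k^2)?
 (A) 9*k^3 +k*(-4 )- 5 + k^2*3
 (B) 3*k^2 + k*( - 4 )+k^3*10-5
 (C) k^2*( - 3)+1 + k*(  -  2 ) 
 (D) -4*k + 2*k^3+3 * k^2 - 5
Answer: A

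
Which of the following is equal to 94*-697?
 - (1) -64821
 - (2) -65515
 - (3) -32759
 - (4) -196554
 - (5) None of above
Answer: 5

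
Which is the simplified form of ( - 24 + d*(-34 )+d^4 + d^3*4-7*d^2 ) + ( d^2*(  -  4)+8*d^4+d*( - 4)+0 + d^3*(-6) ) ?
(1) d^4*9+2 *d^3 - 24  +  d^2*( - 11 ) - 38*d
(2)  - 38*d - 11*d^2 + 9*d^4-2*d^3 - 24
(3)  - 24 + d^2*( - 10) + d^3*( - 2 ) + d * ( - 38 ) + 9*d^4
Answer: 2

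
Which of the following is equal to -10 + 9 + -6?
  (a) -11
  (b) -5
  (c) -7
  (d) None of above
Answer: c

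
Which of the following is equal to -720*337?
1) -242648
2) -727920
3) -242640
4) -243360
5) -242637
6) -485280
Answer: 3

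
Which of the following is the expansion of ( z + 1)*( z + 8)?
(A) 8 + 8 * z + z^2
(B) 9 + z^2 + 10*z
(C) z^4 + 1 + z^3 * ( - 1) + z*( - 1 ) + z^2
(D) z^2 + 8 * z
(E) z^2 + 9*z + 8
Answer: E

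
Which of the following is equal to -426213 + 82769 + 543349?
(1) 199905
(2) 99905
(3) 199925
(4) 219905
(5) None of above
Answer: 1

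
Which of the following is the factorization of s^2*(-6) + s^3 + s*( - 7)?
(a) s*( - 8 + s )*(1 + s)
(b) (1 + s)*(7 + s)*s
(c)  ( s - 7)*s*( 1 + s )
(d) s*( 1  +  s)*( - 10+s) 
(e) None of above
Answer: c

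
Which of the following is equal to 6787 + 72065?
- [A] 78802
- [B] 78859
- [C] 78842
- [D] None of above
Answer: D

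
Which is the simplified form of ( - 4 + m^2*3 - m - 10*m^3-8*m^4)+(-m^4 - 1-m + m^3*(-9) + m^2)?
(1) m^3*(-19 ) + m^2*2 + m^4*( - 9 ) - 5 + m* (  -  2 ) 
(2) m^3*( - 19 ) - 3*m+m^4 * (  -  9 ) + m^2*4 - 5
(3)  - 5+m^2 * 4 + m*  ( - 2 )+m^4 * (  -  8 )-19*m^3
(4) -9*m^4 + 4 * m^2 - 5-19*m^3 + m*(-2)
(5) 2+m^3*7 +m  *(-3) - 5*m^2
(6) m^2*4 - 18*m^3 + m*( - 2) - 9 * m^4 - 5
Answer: 4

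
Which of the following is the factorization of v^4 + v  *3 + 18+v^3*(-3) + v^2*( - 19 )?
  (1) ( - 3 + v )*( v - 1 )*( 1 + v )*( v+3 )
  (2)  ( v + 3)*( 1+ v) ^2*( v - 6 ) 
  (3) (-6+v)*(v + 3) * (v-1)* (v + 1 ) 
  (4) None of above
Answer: 3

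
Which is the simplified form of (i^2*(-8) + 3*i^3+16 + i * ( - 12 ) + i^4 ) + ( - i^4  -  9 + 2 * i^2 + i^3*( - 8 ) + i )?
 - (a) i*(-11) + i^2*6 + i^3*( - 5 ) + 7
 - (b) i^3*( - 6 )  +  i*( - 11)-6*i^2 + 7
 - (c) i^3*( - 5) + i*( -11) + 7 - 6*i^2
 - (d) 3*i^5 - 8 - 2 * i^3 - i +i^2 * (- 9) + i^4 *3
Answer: c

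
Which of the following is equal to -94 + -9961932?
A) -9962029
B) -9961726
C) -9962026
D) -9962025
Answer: C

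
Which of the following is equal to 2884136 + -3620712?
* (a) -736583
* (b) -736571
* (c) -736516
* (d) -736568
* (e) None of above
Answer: e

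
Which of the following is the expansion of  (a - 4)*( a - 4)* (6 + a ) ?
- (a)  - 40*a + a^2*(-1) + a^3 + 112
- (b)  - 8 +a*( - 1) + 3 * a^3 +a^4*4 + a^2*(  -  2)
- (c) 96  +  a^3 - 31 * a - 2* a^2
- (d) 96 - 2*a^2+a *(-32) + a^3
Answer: d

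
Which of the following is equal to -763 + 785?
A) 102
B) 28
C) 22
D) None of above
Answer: C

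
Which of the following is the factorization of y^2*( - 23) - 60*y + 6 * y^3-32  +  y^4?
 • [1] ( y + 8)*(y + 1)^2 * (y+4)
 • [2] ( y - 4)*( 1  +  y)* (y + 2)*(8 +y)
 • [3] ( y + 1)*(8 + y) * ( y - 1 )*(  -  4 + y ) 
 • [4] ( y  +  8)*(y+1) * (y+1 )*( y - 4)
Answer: 4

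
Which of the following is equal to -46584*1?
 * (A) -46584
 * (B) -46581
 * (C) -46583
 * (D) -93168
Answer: A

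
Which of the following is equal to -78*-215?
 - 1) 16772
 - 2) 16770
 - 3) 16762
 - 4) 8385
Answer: 2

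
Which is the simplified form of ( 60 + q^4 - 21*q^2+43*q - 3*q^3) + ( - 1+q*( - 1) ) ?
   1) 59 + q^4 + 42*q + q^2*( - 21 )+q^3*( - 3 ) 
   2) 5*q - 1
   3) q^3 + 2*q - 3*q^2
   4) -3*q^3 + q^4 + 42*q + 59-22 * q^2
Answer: 1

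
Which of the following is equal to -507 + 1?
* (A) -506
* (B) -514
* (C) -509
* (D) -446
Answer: A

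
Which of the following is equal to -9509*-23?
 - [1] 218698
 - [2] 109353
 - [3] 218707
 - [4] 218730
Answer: 3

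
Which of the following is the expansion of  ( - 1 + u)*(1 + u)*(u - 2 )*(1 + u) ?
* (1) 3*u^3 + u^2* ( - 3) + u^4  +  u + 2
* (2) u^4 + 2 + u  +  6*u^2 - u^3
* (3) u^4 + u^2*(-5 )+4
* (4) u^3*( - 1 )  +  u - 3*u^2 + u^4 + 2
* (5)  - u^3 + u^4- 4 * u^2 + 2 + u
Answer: 4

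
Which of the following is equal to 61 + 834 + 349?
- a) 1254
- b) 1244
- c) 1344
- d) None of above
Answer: b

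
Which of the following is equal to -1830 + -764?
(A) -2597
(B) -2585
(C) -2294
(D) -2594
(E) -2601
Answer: D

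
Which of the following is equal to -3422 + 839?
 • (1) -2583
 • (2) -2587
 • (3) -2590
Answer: 1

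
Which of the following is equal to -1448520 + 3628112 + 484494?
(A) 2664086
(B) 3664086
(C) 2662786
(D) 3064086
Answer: A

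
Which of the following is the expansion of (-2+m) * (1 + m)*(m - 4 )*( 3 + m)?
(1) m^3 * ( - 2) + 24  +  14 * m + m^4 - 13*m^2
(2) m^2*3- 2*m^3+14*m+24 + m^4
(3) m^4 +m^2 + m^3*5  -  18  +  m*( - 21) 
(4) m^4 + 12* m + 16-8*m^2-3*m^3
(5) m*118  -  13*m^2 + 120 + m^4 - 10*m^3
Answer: 1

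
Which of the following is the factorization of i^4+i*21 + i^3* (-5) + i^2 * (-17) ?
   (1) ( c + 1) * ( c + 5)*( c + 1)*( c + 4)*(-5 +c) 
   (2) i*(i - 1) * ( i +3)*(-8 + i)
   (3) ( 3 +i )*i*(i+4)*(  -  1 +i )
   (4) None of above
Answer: 4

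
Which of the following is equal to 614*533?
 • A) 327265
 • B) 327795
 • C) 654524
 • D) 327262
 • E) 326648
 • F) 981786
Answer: D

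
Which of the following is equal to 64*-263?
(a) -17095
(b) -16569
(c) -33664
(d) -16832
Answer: d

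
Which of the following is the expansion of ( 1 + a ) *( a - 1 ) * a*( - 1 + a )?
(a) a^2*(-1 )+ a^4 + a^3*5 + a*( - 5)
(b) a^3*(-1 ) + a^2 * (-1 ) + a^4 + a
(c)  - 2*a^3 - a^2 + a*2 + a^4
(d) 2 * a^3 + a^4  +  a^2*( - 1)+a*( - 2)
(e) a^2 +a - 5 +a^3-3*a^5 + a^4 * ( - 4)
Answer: b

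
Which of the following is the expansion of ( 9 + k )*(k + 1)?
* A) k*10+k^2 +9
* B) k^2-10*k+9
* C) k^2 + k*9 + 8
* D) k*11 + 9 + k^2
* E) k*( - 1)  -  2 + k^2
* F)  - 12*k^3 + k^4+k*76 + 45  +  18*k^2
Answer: A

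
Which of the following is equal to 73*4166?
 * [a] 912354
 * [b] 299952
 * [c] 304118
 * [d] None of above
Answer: c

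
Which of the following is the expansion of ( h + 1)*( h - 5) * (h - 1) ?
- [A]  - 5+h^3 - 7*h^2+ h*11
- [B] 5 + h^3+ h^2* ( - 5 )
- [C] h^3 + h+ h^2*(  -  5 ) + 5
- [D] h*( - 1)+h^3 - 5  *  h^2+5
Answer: D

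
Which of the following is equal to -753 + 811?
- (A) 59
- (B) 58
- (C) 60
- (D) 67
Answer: B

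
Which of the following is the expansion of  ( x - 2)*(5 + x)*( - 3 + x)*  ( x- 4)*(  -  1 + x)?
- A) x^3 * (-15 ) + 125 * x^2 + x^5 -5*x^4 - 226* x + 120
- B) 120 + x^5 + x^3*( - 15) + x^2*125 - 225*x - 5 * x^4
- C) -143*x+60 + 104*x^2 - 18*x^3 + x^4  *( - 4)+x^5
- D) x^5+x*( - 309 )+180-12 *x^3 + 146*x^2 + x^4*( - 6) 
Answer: A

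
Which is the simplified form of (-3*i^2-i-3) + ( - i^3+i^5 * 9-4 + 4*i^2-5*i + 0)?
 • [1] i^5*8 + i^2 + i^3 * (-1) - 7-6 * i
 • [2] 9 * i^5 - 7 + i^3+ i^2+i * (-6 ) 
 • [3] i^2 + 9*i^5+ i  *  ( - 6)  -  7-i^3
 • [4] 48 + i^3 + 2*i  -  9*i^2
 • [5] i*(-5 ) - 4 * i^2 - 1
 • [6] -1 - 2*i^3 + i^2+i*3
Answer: 3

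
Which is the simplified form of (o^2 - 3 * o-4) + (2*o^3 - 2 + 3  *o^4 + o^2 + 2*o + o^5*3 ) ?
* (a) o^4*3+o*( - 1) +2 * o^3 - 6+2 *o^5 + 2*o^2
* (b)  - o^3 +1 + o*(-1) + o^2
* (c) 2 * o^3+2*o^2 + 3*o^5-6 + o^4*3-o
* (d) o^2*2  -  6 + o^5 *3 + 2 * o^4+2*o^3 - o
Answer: c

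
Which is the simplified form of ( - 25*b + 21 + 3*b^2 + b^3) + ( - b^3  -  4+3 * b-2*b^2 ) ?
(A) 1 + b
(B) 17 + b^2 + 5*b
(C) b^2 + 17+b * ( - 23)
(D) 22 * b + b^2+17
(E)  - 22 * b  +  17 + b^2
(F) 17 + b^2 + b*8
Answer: E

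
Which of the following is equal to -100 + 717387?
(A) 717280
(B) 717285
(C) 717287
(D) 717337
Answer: C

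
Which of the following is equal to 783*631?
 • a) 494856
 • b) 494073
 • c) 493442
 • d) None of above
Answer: b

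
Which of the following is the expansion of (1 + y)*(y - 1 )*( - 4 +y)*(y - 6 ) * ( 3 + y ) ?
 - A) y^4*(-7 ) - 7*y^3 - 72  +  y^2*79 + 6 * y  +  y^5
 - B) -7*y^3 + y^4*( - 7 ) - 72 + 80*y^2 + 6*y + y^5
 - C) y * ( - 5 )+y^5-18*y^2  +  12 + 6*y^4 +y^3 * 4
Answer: A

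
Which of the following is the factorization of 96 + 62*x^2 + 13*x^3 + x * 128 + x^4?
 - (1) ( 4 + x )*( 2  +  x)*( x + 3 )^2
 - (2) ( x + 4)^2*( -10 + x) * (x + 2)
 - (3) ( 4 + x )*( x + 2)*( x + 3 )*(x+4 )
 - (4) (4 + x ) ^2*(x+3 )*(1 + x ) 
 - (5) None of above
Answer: 3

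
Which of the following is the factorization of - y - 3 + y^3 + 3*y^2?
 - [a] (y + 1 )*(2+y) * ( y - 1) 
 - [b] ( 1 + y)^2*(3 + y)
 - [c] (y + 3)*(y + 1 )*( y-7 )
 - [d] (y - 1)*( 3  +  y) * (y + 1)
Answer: d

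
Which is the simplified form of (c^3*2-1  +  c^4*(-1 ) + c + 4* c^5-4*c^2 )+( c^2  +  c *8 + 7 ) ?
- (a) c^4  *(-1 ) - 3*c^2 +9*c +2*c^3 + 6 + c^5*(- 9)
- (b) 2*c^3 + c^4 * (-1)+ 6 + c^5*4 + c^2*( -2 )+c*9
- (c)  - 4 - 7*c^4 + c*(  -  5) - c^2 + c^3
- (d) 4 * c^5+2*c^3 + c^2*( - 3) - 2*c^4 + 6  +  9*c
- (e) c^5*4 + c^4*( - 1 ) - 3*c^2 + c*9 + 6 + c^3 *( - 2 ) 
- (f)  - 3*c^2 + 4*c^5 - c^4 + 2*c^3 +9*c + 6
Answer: f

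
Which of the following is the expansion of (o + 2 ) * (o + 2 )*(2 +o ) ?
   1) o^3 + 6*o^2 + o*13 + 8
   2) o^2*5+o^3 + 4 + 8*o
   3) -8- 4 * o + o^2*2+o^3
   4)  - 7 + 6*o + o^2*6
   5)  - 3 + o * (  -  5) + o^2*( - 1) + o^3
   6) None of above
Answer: 6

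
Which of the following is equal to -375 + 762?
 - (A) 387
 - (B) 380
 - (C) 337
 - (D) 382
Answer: A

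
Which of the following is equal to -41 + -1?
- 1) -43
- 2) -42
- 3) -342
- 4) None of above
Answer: 2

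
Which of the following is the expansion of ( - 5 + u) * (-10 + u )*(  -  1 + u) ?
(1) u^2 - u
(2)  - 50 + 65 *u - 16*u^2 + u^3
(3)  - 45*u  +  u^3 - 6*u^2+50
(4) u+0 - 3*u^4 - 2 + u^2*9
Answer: 2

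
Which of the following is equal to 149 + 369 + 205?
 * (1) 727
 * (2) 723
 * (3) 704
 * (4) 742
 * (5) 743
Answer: 2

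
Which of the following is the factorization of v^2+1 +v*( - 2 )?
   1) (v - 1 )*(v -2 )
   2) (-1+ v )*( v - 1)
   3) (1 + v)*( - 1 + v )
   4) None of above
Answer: 2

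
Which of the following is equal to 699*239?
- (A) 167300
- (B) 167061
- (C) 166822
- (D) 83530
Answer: B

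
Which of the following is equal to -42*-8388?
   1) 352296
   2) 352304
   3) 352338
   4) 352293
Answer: 1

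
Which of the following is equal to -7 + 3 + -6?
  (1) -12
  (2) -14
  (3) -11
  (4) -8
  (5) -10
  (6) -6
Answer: 5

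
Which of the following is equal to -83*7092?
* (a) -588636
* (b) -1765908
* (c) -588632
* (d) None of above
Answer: a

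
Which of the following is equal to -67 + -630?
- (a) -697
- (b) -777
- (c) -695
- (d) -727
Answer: a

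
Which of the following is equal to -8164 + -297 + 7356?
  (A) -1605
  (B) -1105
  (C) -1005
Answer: B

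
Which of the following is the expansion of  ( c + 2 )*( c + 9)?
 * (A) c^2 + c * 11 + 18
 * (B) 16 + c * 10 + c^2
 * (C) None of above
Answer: A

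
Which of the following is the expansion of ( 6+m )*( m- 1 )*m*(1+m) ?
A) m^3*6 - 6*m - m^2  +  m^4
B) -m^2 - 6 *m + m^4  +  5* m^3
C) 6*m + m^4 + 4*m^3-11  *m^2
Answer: A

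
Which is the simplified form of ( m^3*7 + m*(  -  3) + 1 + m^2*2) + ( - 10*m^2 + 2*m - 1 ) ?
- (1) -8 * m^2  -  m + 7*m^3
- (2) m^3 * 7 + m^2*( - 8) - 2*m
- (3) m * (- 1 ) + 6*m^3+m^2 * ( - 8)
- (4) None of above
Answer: 1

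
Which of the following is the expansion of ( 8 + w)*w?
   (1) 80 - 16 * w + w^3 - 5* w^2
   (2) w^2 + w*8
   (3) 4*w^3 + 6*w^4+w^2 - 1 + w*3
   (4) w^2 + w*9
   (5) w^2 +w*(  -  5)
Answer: 2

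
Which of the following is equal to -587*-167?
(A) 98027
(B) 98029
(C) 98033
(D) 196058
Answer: B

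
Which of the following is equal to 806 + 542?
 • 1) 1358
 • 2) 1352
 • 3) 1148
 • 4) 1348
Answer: 4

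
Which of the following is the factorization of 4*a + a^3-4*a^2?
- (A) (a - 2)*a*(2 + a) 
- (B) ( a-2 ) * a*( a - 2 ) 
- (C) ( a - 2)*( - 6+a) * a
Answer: B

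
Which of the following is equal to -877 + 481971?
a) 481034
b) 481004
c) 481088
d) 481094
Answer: d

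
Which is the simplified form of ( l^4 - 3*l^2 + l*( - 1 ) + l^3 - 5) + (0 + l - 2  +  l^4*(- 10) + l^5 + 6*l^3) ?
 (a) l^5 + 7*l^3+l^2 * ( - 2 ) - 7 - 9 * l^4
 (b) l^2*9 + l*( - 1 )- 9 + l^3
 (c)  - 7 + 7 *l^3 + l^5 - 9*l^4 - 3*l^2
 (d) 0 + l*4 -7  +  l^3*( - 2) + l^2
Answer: c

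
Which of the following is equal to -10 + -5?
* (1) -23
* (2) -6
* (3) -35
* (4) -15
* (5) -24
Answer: 4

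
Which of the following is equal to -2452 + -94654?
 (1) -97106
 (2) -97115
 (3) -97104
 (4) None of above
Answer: 1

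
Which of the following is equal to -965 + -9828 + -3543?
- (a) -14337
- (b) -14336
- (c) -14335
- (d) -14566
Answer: b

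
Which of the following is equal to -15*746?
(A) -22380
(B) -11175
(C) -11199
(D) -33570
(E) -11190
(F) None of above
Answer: E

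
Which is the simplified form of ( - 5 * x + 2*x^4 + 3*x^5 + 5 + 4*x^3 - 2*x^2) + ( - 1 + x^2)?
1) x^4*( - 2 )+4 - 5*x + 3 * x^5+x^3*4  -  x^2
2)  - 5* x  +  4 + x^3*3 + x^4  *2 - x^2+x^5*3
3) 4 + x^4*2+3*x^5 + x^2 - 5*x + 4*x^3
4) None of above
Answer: 4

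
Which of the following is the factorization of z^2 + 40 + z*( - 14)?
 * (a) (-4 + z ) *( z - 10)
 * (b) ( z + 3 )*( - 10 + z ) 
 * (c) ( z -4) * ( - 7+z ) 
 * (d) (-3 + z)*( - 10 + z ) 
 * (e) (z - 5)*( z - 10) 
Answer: a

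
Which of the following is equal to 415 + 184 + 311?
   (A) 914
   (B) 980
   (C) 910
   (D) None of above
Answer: C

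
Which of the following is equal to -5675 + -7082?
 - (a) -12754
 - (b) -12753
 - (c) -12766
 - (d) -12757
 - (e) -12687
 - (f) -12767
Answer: d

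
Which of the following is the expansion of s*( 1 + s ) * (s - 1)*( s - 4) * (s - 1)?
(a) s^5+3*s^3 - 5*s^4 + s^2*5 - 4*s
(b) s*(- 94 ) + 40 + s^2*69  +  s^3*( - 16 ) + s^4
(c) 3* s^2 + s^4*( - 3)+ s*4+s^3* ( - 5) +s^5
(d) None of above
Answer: a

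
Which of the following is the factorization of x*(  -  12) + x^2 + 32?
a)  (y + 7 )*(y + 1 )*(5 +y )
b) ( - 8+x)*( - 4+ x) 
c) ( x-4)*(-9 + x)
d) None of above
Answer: b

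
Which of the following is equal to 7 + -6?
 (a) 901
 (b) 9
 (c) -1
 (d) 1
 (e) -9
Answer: d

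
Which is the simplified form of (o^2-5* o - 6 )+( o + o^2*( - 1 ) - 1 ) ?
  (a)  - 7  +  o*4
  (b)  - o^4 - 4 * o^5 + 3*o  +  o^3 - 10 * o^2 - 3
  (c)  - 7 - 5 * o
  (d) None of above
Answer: d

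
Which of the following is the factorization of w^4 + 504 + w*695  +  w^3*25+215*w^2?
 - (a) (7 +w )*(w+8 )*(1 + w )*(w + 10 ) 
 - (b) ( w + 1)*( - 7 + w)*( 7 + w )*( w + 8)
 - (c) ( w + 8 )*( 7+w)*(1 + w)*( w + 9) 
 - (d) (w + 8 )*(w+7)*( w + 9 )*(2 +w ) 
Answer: c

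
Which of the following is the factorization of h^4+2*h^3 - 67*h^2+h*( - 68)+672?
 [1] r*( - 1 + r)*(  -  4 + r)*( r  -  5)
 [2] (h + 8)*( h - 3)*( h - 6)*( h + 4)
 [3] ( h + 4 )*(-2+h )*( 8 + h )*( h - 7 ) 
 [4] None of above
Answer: 4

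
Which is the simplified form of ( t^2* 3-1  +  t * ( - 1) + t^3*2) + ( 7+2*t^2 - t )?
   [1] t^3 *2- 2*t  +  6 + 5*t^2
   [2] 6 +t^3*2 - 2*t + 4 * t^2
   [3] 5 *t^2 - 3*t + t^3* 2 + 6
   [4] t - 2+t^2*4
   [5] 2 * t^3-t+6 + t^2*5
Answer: 1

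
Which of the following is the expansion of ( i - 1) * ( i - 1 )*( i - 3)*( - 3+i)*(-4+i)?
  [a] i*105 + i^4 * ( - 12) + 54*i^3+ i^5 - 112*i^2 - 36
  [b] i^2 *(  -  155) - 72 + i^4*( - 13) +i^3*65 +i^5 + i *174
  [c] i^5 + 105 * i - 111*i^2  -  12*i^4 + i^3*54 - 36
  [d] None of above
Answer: a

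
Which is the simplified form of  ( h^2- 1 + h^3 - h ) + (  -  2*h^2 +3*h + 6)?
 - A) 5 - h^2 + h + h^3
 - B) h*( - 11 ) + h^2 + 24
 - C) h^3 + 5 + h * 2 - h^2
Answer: C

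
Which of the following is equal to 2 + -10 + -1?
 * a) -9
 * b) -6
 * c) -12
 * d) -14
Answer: a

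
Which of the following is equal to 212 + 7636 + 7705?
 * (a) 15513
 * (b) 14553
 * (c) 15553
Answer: c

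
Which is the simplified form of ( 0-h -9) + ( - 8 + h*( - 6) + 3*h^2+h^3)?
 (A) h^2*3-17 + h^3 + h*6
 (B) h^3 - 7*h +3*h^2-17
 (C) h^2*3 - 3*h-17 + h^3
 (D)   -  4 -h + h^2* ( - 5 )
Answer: B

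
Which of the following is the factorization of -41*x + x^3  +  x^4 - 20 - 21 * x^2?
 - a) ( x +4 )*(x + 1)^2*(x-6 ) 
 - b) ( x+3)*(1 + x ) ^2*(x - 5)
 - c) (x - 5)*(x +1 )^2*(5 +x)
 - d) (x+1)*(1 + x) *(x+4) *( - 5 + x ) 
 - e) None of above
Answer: d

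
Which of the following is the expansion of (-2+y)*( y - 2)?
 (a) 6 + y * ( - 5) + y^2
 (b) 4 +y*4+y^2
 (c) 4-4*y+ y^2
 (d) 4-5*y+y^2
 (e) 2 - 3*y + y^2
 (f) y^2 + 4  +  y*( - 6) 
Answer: c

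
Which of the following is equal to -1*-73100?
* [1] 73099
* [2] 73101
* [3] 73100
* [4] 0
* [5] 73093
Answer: 3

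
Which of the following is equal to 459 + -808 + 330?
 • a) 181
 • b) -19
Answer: b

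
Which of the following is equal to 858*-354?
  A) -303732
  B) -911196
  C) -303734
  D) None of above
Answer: A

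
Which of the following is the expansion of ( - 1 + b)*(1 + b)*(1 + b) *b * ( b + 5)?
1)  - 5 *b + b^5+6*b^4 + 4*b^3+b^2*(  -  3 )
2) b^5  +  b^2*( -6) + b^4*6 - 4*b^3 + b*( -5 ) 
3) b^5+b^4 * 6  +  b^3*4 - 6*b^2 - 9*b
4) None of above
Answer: 4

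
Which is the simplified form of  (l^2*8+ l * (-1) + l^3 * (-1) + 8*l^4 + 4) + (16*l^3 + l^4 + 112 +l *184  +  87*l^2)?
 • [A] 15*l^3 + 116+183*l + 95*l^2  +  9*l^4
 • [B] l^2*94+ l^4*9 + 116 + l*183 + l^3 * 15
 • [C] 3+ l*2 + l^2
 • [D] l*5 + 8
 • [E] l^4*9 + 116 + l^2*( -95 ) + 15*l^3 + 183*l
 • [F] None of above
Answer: A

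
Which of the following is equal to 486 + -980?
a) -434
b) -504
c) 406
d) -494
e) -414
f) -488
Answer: d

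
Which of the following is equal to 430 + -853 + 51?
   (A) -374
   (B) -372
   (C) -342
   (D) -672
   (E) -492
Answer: B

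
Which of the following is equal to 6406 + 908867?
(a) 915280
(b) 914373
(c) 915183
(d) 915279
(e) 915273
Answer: e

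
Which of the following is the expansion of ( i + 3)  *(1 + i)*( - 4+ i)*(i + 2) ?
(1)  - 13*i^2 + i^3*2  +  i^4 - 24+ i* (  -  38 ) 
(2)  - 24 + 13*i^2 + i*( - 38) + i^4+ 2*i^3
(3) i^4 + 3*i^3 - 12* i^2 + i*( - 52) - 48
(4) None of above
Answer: 1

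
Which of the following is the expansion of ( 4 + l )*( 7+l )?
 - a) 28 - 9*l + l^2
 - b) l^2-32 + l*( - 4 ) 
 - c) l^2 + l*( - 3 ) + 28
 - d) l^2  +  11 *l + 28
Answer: d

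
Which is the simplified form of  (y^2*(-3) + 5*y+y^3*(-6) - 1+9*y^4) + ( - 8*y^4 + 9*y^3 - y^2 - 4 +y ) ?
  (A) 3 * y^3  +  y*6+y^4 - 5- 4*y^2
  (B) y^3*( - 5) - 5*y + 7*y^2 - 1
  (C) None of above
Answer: A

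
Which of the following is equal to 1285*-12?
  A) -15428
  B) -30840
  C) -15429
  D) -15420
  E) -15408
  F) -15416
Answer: D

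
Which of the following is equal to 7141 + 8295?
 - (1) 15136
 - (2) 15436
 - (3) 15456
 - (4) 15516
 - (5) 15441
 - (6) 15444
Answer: 2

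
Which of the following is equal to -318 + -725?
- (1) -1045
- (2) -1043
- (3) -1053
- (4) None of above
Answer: 2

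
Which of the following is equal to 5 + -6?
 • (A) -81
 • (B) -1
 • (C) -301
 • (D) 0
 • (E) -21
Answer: B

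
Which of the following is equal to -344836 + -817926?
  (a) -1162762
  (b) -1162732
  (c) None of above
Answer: a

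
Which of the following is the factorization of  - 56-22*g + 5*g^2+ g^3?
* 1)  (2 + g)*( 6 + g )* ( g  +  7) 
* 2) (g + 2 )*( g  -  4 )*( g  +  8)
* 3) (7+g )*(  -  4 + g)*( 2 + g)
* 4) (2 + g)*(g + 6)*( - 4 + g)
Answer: 3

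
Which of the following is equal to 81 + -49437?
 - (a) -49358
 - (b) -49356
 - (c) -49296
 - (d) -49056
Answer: b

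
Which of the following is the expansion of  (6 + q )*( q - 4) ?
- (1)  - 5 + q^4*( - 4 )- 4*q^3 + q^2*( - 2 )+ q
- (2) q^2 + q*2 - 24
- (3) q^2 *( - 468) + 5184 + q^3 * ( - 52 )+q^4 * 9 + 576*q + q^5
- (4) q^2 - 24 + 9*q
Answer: 2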